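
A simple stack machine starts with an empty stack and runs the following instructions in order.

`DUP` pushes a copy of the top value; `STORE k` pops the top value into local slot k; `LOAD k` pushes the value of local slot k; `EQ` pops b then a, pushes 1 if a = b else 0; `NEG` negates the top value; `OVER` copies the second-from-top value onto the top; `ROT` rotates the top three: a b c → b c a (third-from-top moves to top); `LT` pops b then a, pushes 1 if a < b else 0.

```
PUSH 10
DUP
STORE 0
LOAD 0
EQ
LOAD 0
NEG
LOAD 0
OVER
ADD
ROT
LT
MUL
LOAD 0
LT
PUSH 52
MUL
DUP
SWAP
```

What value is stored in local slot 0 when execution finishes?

PUSH 10 : 10
DUP     : 10 10
STORE 0 : 10
LOAD 0  : 10 10
EQ      : 1
LOAD 0  : 1 10
NEG     : 1 -10
LOAD 0  : 1 -10 10
OVER    : 1 -10 10 -10
ADD     : 1 -10 0
ROT     : -10 0 1
LT      : -10 1
MUL     : -10
LOAD 0  : -10 10
LT      : 1
PUSH 52 : 1 52
MUL     : 52
DUP     : 52 52
SWAP    : 52 52

10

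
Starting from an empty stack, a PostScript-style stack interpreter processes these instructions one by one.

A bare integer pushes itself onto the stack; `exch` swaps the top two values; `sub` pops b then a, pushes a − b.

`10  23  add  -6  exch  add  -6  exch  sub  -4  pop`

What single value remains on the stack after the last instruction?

10    10
23    10 23
add   33
-6    33 -6
exch  -6 33
add   27
-6    27 -6
exch  -6 27
sub   -33
-4    -33 -4
pop   -33

-33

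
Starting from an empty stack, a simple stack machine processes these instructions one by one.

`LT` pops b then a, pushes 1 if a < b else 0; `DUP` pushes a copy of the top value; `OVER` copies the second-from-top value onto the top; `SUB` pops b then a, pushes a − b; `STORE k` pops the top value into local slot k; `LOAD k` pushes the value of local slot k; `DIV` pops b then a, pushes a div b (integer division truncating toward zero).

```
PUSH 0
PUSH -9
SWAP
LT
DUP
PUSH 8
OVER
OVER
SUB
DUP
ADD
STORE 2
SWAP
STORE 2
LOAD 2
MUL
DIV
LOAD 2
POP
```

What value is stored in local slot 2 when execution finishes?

PUSH 0  : 0
PUSH -9 : 0 -9
SWAP    : -9 0
LT      : 1
DUP     : 1 1
PUSH 8  : 1 1 8
OVER    : 1 1 8 1
OVER    : 1 1 8 1 8
SUB     : 1 1 8 -7
DUP     : 1 1 8 -7 -7
ADD     : 1 1 8 -14
STORE 2 : 1 1 8
SWAP    : 1 8 1
STORE 2 : 1 8
LOAD 2  : 1 8 1
MUL     : 1 8
DIV     : 0
LOAD 2  : 0 1
POP     : 0

1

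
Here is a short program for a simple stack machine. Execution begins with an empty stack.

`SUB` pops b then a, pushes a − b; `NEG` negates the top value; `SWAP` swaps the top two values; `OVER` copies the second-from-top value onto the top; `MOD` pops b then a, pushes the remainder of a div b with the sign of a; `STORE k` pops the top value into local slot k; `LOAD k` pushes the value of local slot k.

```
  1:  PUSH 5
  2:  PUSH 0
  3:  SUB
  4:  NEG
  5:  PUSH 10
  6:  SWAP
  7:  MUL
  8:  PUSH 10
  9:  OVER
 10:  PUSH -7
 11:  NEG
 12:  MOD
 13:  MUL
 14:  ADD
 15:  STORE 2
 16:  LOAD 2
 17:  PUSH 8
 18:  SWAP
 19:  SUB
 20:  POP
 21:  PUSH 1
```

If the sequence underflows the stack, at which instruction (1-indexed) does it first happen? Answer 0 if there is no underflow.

PUSH 5  : 5
PUSH 0  : 5 0
SUB     : 5
NEG     : -5
PUSH 10 : -5 10
SWAP    : 10 -5
MUL     : -50
PUSH 10 : -50 10
OVER    : -50 10 -50
PUSH -7 : -50 10 -50 -7
NEG     : -50 10 -50 7
MOD     : -50 10 -1
MUL     : -50 -10
ADD     : -60
STORE 2 : (empty)
LOAD 2  : -60
PUSH 8  : -60 8
SWAP    : 8 -60
SUB     : 68
POP     : (empty)
PUSH 1  : 1

0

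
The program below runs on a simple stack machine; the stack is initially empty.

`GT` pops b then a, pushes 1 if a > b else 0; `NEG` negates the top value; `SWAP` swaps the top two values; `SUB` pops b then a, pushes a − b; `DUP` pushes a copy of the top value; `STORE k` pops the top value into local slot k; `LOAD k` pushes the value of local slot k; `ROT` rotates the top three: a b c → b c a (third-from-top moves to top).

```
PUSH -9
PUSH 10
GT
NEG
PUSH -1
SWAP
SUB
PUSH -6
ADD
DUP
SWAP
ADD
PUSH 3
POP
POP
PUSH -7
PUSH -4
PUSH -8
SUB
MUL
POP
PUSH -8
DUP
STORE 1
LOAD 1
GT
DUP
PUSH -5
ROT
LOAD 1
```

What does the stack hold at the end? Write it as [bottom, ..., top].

PUSH -9 : -9
PUSH 10 : -9 10
GT      : 0
NEG     : 0
PUSH -1 : 0 -1
SWAP    : -1 0
SUB     : -1
PUSH -6 : -1 -6
ADD     : -7
DUP     : -7 -7
SWAP    : -7 -7
ADD     : -14
PUSH 3  : -14 3
POP     : -14
POP     : (empty)
PUSH -7 : -7
PUSH -4 : -7 -4
PUSH -8 : -7 -4 -8
SUB     : -7 4
MUL     : -28
POP     : (empty)
PUSH -8 : -8
DUP     : -8 -8
STORE 1 : -8
LOAD 1  : -8 -8
GT      : 0
DUP     : 0 0
PUSH -5 : 0 0 -5
ROT     : 0 -5 0
LOAD 1  : 0 -5 0 -8

[0, -5, 0, -8]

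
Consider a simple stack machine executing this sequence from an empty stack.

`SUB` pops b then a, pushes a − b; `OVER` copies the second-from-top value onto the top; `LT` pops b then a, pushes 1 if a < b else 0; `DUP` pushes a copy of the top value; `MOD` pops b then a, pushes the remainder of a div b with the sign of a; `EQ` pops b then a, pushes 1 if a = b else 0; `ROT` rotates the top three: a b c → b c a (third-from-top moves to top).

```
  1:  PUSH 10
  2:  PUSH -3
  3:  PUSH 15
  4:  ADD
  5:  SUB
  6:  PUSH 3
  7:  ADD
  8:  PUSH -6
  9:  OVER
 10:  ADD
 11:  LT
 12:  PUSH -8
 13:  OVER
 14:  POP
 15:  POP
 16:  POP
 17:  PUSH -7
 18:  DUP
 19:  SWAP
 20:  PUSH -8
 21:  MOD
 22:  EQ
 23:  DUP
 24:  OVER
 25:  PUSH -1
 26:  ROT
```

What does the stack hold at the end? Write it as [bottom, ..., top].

[1, 1, -1, 1]

PUSH 10  [10]
PUSH -3  [10, -3]
PUSH 15  [10, -3, 15]
ADD      [10, 12]
SUB      [-2]
PUSH 3   [-2, 3]
ADD      [1]
PUSH -6  [1, -6]
OVER     [1, -6, 1]
ADD      [1, -5]
LT       [0]
PUSH -8  [0, -8]
OVER     [0, -8, 0]
POP      [0, -8]
POP      [0]
POP      []
PUSH -7  [-7]
DUP      [-7, -7]
SWAP     [-7, -7]
PUSH -8  [-7, -7, -8]
MOD      [-7, -7]
EQ       [1]
DUP      [1, 1]
OVER     [1, 1, 1]
PUSH -1  [1, 1, 1, -1]
ROT      [1, 1, -1, 1]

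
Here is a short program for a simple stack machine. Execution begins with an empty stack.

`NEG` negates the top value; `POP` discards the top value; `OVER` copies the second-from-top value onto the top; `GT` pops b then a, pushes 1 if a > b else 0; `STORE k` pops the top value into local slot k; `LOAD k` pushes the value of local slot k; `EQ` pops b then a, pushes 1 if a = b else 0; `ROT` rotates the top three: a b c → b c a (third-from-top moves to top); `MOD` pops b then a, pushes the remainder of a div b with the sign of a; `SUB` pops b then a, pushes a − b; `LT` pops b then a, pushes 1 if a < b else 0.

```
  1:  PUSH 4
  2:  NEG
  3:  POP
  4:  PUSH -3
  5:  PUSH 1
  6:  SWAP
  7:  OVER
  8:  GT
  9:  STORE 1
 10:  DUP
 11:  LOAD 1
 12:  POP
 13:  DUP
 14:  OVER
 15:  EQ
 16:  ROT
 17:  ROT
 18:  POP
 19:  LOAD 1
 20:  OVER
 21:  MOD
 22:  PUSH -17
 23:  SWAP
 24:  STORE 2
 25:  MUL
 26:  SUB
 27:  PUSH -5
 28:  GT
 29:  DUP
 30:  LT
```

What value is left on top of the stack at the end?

0

PUSH 4    [4]
NEG       [-4]
POP       []
PUSH -3   [-3]
PUSH 1    [-3, 1]
SWAP      [1, -3]
OVER      [1, -3, 1]
GT        [1, 0]
STORE 1   [1]
DUP       [1, 1]
LOAD 1    [1, 1, 0]
POP       [1, 1]
DUP       [1, 1, 1]
OVER      [1, 1, 1, 1]
EQ        [1, 1, 1]
ROT       [1, 1, 1]
ROT       [1, 1, 1]
POP       [1, 1]
LOAD 1    [1, 1, 0]
OVER      [1, 1, 0, 1]
MOD       [1, 1, 0]
PUSH -17  [1, 1, 0, -17]
SWAP      [1, 1, -17, 0]
STORE 2   [1, 1, -17]
MUL       [1, -17]
SUB       [18]
PUSH -5   [18, -5]
GT        [1]
DUP       [1, 1]
LT        [0]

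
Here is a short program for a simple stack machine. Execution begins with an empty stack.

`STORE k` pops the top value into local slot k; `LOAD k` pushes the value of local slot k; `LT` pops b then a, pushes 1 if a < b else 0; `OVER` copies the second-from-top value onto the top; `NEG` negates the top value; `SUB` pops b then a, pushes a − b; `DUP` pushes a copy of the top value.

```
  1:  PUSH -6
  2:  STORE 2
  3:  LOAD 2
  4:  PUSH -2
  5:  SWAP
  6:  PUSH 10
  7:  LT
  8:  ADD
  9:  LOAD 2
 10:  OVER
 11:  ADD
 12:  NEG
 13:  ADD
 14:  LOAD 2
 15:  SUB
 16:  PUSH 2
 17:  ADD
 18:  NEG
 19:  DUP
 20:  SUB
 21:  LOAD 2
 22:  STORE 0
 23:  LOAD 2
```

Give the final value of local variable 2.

PUSH -6 -> [-6]
STORE 2 -> []
LOAD 2  -> [-6]
PUSH -2 -> [-6, -2]
SWAP    -> [-2, -6]
PUSH 10 -> [-2, -6, 10]
LT      -> [-2, 1]
ADD     -> [-1]
LOAD 2  -> [-1, -6]
OVER    -> [-1, -6, -1]
ADD     -> [-1, -7]
NEG     -> [-1, 7]
ADD     -> [6]
LOAD 2  -> [6, -6]
SUB     -> [12]
PUSH 2  -> [12, 2]
ADD     -> [14]
NEG     -> [-14]
DUP     -> [-14, -14]
SUB     -> [0]
LOAD 2  -> [0, -6]
STORE 0 -> [0]
LOAD 2  -> [0, -6]

-6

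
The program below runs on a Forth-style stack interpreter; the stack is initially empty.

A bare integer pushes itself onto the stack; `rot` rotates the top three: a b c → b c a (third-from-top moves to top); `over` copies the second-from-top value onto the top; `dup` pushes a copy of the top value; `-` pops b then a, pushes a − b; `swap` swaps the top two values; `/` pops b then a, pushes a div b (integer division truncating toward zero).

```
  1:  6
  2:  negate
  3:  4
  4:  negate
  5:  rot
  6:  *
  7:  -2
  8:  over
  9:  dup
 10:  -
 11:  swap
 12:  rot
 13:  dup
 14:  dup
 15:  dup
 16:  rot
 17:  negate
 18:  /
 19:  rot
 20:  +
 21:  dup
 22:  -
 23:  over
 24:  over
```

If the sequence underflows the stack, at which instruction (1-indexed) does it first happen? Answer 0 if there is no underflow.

5

6      : [6]
negate : [-6]
4      : [-6, 4]
negate : [-6, -4]
rot  — needs 3 operands, stack has 2 → underflow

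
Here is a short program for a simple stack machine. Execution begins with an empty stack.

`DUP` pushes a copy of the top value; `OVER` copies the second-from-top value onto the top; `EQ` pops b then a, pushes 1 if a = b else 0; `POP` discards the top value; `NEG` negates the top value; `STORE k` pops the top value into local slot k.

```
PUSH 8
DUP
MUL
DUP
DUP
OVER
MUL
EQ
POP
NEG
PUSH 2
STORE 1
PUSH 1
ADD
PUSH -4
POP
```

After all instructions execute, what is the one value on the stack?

PUSH 8  : 8
DUP     : 8 8
MUL     : 64
DUP     : 64 64
DUP     : 64 64 64
OVER    : 64 64 64 64
MUL     : 64 64 4096
EQ      : 64 0
POP     : 64
NEG     : -64
PUSH 2  : -64 2
STORE 1 : -64
PUSH 1  : -64 1
ADD     : -63
PUSH -4 : -63 -4
POP     : -63

-63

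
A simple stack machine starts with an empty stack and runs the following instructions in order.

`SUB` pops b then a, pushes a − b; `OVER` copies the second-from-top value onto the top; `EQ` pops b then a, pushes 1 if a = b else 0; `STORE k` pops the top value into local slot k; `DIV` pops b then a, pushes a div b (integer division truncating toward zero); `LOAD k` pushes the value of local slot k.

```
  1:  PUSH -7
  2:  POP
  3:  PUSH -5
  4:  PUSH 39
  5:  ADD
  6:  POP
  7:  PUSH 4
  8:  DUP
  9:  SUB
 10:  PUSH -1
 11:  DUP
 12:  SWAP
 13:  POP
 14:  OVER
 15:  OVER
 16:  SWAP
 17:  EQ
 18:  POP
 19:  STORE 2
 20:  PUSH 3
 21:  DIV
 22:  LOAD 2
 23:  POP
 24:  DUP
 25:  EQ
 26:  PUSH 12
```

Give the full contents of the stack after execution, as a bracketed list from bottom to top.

[1, 12]

PUSH -7  [-7]
POP      []
PUSH -5  [-5]
PUSH 39  [-5, 39]
ADD      [34]
POP      []
PUSH 4   [4]
DUP      [4, 4]
SUB      [0]
PUSH -1  [0, -1]
DUP      [0, -1, -1]
SWAP     [0, -1, -1]
POP      [0, -1]
OVER     [0, -1, 0]
OVER     [0, -1, 0, -1]
SWAP     [0, -1, -1, 0]
EQ       [0, -1, 0]
POP      [0, -1]
STORE 2  [0]
PUSH 3   [0, 3]
DIV      [0]
LOAD 2   [0, -1]
POP      [0]
DUP      [0, 0]
EQ       [1]
PUSH 12  [1, 12]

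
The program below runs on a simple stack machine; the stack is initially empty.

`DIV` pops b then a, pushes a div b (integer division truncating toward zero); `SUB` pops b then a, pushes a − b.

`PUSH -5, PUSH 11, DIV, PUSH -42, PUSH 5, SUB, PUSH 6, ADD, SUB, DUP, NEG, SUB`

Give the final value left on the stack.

82

PUSH -5  → -5
PUSH 11  → -5 11
DIV      → 0
PUSH -42 → 0 -42
PUSH 5   → 0 -42 5
SUB      → 0 -47
PUSH 6   → 0 -47 6
ADD      → 0 -41
SUB      → 41
DUP      → 41 41
NEG      → 41 -41
SUB      → 82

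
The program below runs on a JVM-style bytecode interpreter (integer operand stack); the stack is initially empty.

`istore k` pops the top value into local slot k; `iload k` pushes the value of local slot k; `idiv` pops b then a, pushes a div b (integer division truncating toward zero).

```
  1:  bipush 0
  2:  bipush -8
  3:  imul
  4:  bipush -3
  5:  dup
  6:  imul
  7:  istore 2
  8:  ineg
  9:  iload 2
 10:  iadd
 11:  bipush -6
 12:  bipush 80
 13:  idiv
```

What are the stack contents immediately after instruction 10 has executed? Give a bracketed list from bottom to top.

bipush 0   0
bipush -8  0 -8
imul       0
bipush -3  0 -3
dup        0 -3 -3
imul       0 9
istore 2   0
ineg       0
iload 2    0 9
iadd       9

[9]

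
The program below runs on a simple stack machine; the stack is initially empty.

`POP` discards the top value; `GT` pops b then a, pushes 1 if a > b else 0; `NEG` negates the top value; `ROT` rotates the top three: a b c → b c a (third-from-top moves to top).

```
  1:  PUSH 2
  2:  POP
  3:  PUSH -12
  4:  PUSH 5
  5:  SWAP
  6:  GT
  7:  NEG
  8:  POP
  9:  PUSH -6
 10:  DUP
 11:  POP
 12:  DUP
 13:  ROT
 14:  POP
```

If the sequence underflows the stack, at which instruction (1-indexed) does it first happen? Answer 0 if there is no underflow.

13

PUSH 2    [2]
POP       []
PUSH -12  [-12]
PUSH 5    [-12, 5]
SWAP      [5, -12]
GT        [1]
NEG       [-1]
POP       []
PUSH -6   [-6]
DUP       [-6, -6]
POP       [-6]
DUP       [-6, -6]
ROT  — needs 3 operands, stack has 2 → underflow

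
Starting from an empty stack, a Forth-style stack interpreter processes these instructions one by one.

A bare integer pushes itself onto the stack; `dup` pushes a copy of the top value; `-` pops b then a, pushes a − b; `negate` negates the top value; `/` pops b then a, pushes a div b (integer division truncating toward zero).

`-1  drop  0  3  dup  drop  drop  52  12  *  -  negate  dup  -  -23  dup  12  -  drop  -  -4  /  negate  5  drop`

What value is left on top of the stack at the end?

5

-1     : [-1]
drop   : []
0      : [0]
3      : [0, 3]
dup    : [0, 3, 3]
drop   : [0, 3]
drop   : [0]
52     : [0, 52]
12     : [0, 52, 12]
*      : [0, 624]
-      : [-624]
negate : [624]
dup    : [624, 624]
-      : [0]
-23    : [0, -23]
dup    : [0, -23, -23]
12     : [0, -23, -23, 12]
-      : [0, -23, -35]
drop   : [0, -23]
-      : [23]
-4     : [23, -4]
/      : [-5]
negate : [5]
5      : [5, 5]
drop   : [5]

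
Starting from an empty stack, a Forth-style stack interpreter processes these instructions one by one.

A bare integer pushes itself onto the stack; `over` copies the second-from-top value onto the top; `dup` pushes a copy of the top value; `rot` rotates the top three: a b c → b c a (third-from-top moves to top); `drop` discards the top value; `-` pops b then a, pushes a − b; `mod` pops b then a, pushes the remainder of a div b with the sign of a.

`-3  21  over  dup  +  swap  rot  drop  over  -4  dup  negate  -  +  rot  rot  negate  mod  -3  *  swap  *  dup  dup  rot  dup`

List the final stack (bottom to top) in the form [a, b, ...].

[-252, -252, -252, -252]

-3     -> [-3]
21     -> [-3, 21]
over   -> [-3, 21, -3]
dup    -> [-3, 21, -3, -3]
+      -> [-3, 21, -6]
swap   -> [-3, -6, 21]
rot    -> [-6, 21, -3]
drop   -> [-6, 21]
over   -> [-6, 21, -6]
-4     -> [-6, 21, -6, -4]
dup    -> [-6, 21, -6, -4, -4]
negate -> [-6, 21, -6, -4, 4]
-      -> [-6, 21, -6, -8]
+      -> [-6, 21, -14]
rot    -> [21, -14, -6]
rot    -> [-14, -6, 21]
negate -> [-14, -6, -21]
mod    -> [-14, -6]
-3     -> [-14, -6, -3]
*      -> [-14, 18]
swap   -> [18, -14]
*      -> [-252]
dup    -> [-252, -252]
dup    -> [-252, -252, -252]
rot    -> [-252, -252, -252]
dup    -> [-252, -252, -252, -252]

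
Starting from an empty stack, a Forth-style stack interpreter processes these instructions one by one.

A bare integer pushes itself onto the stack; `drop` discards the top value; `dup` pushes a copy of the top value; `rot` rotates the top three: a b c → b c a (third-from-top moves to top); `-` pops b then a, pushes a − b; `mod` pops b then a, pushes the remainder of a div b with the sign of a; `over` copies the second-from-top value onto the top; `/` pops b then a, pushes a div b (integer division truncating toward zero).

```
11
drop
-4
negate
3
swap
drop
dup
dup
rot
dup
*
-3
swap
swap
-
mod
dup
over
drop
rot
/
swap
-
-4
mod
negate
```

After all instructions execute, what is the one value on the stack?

11     → [11]
drop   → []
-4     → [-4]
negate → [4]
3      → [4, 3]
swap   → [3, 4]
drop   → [3]
dup    → [3, 3]
dup    → [3, 3, 3]
rot    → [3, 3, 3]
dup    → [3, 3, 3, 3]
*      → [3, 3, 9]
-3     → [3, 3, 9, -3]
swap   → [3, 3, -3, 9]
swap   → [3, 3, 9, -3]
-      → [3, 3, 12]
mod    → [3, 3]
dup    → [3, 3, 3]
over   → [3, 3, 3, 3]
drop   → [3, 3, 3]
rot    → [3, 3, 3]
/      → [3, 1]
swap   → [1, 3]
-      → [-2]
-4     → [-2, -4]
mod    → [-2]
negate → [2]

2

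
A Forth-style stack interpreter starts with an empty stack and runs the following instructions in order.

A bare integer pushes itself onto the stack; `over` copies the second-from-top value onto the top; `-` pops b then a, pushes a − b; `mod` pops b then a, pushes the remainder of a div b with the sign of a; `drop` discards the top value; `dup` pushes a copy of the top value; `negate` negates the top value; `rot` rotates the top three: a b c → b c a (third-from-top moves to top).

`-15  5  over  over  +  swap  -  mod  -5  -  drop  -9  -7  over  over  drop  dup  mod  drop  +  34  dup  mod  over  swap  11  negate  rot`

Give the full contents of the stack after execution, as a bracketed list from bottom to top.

-15    → -15
5      → -15 5
over   → -15 5 -15
over   → -15 5 -15 5
+      → -15 5 -10
swap   → -15 -10 5
-      → -15 -15
mod    → 0
-5     → 0 -5
-      → 5
drop   → (empty)
-9     → -9
-7     → -9 -7
over   → -9 -7 -9
over   → -9 -7 -9 -7
drop   → -9 -7 -9
dup    → -9 -7 -9 -9
mod    → -9 -7 0
drop   → -9 -7
+      → -16
34     → -16 34
dup    → -16 34 34
mod    → -16 0
over   → -16 0 -16
swap   → -16 -16 0
11     → -16 -16 0 11
negate → -16 -16 0 -11
rot    → -16 0 -11 -16

[-16, 0, -11, -16]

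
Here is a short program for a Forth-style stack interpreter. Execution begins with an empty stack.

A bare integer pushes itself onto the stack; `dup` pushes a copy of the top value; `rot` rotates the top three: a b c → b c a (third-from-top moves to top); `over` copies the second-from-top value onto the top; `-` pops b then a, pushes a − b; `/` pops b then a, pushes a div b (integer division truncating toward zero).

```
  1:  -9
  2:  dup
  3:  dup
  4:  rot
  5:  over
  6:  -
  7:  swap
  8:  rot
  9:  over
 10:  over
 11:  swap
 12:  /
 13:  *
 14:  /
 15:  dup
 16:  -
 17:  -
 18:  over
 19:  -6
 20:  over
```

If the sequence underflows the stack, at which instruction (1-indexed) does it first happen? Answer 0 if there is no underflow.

-9    [-9]
dup   [-9, -9]
dup   [-9, -9, -9]
rot   [-9, -9, -9]
over  [-9, -9, -9, -9]
-     [-9, -9, 0]
swap  [-9, 0, -9]
rot   [0, -9, -9]
over  [0, -9, -9, -9]
over  [0, -9, -9, -9, -9]
swap  [0, -9, -9, -9, -9]
/     [0, -9, -9, 1]
*     [0, -9, -9]
/     [0, 1]
dup   [0, 1, 1]
-     [0, 0]
-     [0]
over  — needs 2 operands, stack has 1 → underflow

18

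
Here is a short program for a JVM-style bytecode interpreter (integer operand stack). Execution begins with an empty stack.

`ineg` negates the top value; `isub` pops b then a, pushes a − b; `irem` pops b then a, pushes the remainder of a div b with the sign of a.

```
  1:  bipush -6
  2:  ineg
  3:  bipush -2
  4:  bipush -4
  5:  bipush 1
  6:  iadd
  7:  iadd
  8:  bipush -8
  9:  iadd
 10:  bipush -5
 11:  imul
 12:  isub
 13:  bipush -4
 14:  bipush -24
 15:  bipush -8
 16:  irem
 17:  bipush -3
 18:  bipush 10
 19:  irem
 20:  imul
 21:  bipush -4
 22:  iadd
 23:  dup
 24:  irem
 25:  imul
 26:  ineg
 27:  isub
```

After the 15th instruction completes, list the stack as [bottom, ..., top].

bipush -6   -6
ineg        6
bipush -2   6 -2
bipush -4   6 -2 -4
bipush 1    6 -2 -4 1
iadd        6 -2 -3
iadd        6 -5
bipush -8   6 -5 -8
iadd        6 -13
bipush -5   6 -13 -5
imul        6 65
isub        -59
bipush -4   -59 -4
bipush -24  -59 -4 -24
bipush -8   -59 -4 -24 -8

[-59, -4, -24, -8]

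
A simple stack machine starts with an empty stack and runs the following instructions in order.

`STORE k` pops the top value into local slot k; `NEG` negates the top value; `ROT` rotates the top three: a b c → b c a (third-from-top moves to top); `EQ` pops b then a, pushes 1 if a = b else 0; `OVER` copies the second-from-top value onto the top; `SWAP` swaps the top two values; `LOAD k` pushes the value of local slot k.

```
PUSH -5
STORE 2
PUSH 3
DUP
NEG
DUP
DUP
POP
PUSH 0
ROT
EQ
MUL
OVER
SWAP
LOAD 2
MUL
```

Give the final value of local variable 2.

PUSH -5 : -5
STORE 2 : (empty)
PUSH 3  : 3
DUP     : 3 3
NEG     : 3 -3
DUP     : 3 -3 -3
DUP     : 3 -3 -3 -3
POP     : 3 -3 -3
PUSH 0  : 3 -3 -3 0
ROT     : 3 -3 0 -3
EQ      : 3 -3 0
MUL     : 3 0
OVER    : 3 0 3
SWAP    : 3 3 0
LOAD 2  : 3 3 0 -5
MUL     : 3 3 0

-5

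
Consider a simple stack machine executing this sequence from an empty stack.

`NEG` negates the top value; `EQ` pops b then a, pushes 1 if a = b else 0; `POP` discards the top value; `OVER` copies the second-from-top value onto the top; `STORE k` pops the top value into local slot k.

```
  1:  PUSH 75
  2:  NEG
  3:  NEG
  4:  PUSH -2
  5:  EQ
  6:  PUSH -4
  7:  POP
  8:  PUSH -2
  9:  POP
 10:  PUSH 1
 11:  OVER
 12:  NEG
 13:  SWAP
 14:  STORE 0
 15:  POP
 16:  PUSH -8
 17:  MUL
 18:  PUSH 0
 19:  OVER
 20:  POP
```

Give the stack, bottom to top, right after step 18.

[0, 0]

PUSH 75  [75]
NEG      [-75]
NEG      [75]
PUSH -2  [75, -2]
EQ       [0]
PUSH -4  [0, -4]
POP      [0]
PUSH -2  [0, -2]
POP      [0]
PUSH 1   [0, 1]
OVER     [0, 1, 0]
NEG      [0, 1, 0]
SWAP     [0, 0, 1]
STORE 0  [0, 0]
POP      [0]
PUSH -8  [0, -8]
MUL      [0]
PUSH 0   [0, 0]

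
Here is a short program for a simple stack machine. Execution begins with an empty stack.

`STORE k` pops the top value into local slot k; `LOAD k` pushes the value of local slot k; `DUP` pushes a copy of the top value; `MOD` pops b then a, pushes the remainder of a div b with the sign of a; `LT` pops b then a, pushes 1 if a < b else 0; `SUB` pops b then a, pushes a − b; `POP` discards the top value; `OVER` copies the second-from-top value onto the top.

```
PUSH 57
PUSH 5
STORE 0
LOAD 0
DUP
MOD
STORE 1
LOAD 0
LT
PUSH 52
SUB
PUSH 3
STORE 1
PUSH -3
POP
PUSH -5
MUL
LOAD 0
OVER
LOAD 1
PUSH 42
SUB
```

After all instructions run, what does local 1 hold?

PUSH 57 : [57]
PUSH 5  : [57, 5]
STORE 0 : [57]
LOAD 0  : [57, 5]
DUP     : [57, 5, 5]
MOD     : [57, 0]
STORE 1 : [57]
LOAD 0  : [57, 5]
LT      : [0]
PUSH 52 : [0, 52]
SUB     : [-52]
PUSH 3  : [-52, 3]
STORE 1 : [-52]
PUSH -3 : [-52, -3]
POP     : [-52]
PUSH -5 : [-52, -5]
MUL     : [260]
LOAD 0  : [260, 5]
OVER    : [260, 5, 260]
LOAD 1  : [260, 5, 260, 3]
PUSH 42 : [260, 5, 260, 3, 42]
SUB     : [260, 5, 260, -39]

3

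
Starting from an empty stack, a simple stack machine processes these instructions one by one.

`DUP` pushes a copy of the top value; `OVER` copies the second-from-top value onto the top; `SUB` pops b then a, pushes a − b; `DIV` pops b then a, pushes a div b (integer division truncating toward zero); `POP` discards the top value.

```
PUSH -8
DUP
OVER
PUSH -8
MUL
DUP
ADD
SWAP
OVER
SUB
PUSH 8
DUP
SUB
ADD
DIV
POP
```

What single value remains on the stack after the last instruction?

-8

PUSH -8  -8
DUP      -8 -8
OVER     -8 -8 -8
PUSH -8  -8 -8 -8 -8
MUL      -8 -8 64
DUP      -8 -8 64 64
ADD      -8 -8 128
SWAP     -8 128 -8
OVER     -8 128 -8 128
SUB      -8 128 -136
PUSH 8   -8 128 -136 8
DUP      -8 128 -136 8 8
SUB      -8 128 -136 0
ADD      -8 128 -136
DIV      -8 0
POP      -8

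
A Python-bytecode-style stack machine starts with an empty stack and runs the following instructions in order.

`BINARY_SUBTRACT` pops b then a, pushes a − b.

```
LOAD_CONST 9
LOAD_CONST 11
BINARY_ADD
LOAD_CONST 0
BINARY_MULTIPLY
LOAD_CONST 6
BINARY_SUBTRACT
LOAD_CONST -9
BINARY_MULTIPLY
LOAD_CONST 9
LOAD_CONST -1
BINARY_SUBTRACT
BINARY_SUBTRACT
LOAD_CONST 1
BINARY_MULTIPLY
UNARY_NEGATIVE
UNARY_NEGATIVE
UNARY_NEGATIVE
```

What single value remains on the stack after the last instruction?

-44

LOAD_CONST 9    → [9]
LOAD_CONST 11   → [9, 11]
BINARY_ADD      → [20]
LOAD_CONST 0    → [20, 0]
BINARY_MULTIPLY → [0]
LOAD_CONST 6    → [0, 6]
BINARY_SUBTRACT → [-6]
LOAD_CONST -9   → [-6, -9]
BINARY_MULTIPLY → [54]
LOAD_CONST 9    → [54, 9]
LOAD_CONST -1   → [54, 9, -1]
BINARY_SUBTRACT → [54, 10]
BINARY_SUBTRACT → [44]
LOAD_CONST 1    → [44, 1]
BINARY_MULTIPLY → [44]
UNARY_NEGATIVE  → [-44]
UNARY_NEGATIVE  → [44]
UNARY_NEGATIVE  → [-44]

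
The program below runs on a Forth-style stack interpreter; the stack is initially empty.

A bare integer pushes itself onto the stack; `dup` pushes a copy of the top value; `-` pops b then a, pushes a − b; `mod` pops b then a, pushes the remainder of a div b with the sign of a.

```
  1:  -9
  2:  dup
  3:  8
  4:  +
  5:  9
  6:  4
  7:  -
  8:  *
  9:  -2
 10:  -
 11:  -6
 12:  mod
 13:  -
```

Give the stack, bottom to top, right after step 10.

-9   -9
dup  -9 -9
8    -9 -9 8
+    -9 -1
9    -9 -1 9
4    -9 -1 9 4
-    -9 -1 5
*    -9 -5
-2   -9 -5 -2
-    -9 -3

[-9, -3]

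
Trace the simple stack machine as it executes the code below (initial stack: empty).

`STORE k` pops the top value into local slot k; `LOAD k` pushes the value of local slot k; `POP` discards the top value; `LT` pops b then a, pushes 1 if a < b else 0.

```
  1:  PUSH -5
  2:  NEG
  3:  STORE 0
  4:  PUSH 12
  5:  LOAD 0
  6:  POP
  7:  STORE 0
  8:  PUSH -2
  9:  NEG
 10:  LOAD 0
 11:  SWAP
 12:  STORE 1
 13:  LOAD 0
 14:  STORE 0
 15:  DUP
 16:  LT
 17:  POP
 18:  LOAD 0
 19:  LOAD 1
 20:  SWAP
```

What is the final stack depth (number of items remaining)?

PUSH -5  -5
NEG      5
STORE 0  (empty)
PUSH 12  12
LOAD 0   12 5
POP      12
STORE 0  (empty)
PUSH -2  -2
NEG      2
LOAD 0   2 12
SWAP     12 2
STORE 1  12
LOAD 0   12 12
STORE 0  12
DUP      12 12
LT       0
POP      (empty)
LOAD 0   12
LOAD 1   12 2
SWAP     2 12

2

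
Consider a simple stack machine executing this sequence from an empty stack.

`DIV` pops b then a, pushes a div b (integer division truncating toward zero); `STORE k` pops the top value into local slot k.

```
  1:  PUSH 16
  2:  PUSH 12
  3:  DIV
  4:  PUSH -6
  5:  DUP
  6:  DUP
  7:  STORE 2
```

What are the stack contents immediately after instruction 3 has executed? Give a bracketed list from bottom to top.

PUSH 16 → [16]
PUSH 12 → [16, 12]
DIV     → [1]

[1]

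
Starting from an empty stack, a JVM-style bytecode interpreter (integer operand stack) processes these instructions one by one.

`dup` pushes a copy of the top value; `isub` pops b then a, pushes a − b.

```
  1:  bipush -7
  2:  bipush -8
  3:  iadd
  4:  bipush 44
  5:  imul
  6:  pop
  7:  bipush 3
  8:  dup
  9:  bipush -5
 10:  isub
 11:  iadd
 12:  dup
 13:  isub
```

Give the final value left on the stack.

0

bipush -7 -> -7
bipush -8 -> -7 -8
iadd      -> -15
bipush 44 -> -15 44
imul      -> -660
pop       -> (empty)
bipush 3  -> 3
dup       -> 3 3
bipush -5 -> 3 3 -5
isub      -> 3 8
iadd      -> 11
dup       -> 11 11
isub      -> 0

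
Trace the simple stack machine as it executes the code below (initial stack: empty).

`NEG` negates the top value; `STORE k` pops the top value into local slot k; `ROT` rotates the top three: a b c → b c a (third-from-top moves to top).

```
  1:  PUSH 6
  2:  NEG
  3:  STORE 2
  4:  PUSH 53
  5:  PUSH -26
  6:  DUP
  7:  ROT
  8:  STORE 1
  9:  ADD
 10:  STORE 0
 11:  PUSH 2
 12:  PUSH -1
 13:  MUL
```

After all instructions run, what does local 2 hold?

PUSH 6   : [6]
NEG      : [-6]
STORE 2  : []
PUSH 53  : [53]
PUSH -26 : [53, -26]
DUP      : [53, -26, -26]
ROT      : [-26, -26, 53]
STORE 1  : [-26, -26]
ADD      : [-52]
STORE 0  : []
PUSH 2   : [2]
PUSH -1  : [2, -1]
MUL      : [-2]

-6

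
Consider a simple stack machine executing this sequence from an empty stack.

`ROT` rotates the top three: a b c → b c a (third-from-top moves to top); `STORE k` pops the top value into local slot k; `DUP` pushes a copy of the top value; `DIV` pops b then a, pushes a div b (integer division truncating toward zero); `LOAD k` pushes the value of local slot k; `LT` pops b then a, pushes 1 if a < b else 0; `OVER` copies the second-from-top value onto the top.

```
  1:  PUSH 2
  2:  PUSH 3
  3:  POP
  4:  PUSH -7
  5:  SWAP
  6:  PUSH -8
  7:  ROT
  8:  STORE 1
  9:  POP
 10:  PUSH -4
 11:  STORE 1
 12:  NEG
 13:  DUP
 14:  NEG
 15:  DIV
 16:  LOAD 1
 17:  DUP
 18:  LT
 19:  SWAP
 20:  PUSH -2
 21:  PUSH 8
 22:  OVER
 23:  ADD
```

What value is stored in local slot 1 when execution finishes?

PUSH 2   [2]
PUSH 3   [2, 3]
POP      [2]
PUSH -7  [2, -7]
SWAP     [-7, 2]
PUSH -8  [-7, 2, -8]
ROT      [2, -8, -7]
STORE 1  [2, -8]
POP      [2]
PUSH -4  [2, -4]
STORE 1  [2]
NEG      [-2]
DUP      [-2, -2]
NEG      [-2, 2]
DIV      [-1]
LOAD 1   [-1, -4]
DUP      [-1, -4, -4]
LT       [-1, 0]
SWAP     [0, -1]
PUSH -2  [0, -1, -2]
PUSH 8   [0, -1, -2, 8]
OVER     [0, -1, -2, 8, -2]
ADD      [0, -1, -2, 6]

-4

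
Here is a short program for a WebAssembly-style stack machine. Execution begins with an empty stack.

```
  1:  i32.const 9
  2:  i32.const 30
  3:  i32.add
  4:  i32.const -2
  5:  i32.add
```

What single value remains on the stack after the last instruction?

37

i32.const 9  : 9
i32.const 30 : 9 30
i32.add      : 39
i32.const -2 : 39 -2
i32.add      : 37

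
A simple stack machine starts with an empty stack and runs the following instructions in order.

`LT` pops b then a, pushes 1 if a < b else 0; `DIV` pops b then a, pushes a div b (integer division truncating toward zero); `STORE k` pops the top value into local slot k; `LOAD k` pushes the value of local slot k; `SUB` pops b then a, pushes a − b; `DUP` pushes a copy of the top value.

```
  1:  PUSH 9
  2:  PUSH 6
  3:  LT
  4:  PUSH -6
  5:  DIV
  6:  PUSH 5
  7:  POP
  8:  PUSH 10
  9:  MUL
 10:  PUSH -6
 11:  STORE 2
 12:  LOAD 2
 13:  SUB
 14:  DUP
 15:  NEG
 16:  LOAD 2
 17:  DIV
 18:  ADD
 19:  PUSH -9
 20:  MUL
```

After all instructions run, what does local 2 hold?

-6

PUSH 9  -> [9]
PUSH 6  -> [9, 6]
LT      -> [0]
PUSH -6 -> [0, -6]
DIV     -> [0]
PUSH 5  -> [0, 5]
POP     -> [0]
PUSH 10 -> [0, 10]
MUL     -> [0]
PUSH -6 -> [0, -6]
STORE 2 -> [0]
LOAD 2  -> [0, -6]
SUB     -> [6]
DUP     -> [6, 6]
NEG     -> [6, -6]
LOAD 2  -> [6, -6, -6]
DIV     -> [6, 1]
ADD     -> [7]
PUSH -9 -> [7, -9]
MUL     -> [-63]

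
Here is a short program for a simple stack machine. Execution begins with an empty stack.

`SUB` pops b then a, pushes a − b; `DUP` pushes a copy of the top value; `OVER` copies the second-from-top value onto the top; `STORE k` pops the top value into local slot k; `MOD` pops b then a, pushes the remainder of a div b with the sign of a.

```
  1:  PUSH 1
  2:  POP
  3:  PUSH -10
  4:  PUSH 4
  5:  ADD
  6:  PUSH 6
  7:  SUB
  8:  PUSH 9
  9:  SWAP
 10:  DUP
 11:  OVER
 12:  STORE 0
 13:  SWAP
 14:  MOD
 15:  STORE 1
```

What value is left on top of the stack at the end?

PUSH 1    1
POP       (empty)
PUSH -10  -10
PUSH 4    -10 4
ADD       -6
PUSH 6    -6 6
SUB       -12
PUSH 9    -12 9
SWAP      9 -12
DUP       9 -12 -12
OVER      9 -12 -12 -12
STORE 0   9 -12 -12
SWAP      9 -12 -12
MOD       9 0
STORE 1   9

9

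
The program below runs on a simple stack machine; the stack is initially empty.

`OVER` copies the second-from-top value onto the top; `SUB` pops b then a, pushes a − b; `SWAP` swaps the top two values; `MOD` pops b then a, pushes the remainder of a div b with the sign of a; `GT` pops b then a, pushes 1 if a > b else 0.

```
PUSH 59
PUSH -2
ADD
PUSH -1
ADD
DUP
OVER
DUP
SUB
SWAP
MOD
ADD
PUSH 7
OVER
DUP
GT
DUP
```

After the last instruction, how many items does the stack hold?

4

PUSH 59 : 59
PUSH -2 : 59 -2
ADD     : 57
PUSH -1 : 57 -1
ADD     : 56
DUP     : 56 56
OVER    : 56 56 56
DUP     : 56 56 56 56
SUB     : 56 56 0
SWAP    : 56 0 56
MOD     : 56 0
ADD     : 56
PUSH 7  : 56 7
OVER    : 56 7 56
DUP     : 56 7 56 56
GT      : 56 7 0
DUP     : 56 7 0 0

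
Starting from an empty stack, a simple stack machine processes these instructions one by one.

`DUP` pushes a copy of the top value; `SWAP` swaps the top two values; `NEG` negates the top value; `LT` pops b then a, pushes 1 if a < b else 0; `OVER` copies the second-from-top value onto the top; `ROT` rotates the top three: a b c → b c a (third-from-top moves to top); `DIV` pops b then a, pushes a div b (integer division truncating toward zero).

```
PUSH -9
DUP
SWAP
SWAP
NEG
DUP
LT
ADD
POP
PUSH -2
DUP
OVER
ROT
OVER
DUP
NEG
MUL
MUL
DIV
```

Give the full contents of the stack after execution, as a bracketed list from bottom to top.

[-2, 0]

PUSH -9  [-9]
DUP      [-9, -9]
SWAP     [-9, -9]
SWAP     [-9, -9]
NEG      [-9, 9]
DUP      [-9, 9, 9]
LT       [-9, 0]
ADD      [-9]
POP      []
PUSH -2  [-2]
DUP      [-2, -2]
OVER     [-2, -2, -2]
ROT      [-2, -2, -2]
OVER     [-2, -2, -2, -2]
DUP      [-2, -2, -2, -2, -2]
NEG      [-2, -2, -2, -2, 2]
MUL      [-2, -2, -2, -4]
MUL      [-2, -2, 8]
DIV      [-2, 0]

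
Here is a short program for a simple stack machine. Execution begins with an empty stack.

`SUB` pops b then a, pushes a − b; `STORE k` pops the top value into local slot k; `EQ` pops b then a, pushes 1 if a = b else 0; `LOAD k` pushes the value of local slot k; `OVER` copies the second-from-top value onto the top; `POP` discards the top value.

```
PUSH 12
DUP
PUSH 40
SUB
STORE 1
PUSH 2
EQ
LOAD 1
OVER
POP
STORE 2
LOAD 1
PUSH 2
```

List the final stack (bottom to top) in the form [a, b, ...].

PUSH 12 -> [12]
DUP     -> [12, 12]
PUSH 40 -> [12, 12, 40]
SUB     -> [12, -28]
STORE 1 -> [12]
PUSH 2  -> [12, 2]
EQ      -> [0]
LOAD 1  -> [0, -28]
OVER    -> [0, -28, 0]
POP     -> [0, -28]
STORE 2 -> [0]
LOAD 1  -> [0, -28]
PUSH 2  -> [0, -28, 2]

[0, -28, 2]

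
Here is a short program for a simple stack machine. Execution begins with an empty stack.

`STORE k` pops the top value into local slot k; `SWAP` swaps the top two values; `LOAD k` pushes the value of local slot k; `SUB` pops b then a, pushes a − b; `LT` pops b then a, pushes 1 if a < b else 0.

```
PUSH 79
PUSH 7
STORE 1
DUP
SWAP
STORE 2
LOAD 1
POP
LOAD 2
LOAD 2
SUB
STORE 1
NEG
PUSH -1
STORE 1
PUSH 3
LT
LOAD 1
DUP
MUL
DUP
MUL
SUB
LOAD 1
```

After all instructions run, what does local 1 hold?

PUSH 79 -> [79]
PUSH 7  -> [79, 7]
STORE 1 -> [79]
DUP     -> [79, 79]
SWAP    -> [79, 79]
STORE 2 -> [79]
LOAD 1  -> [79, 7]
POP     -> [79]
LOAD 2  -> [79, 79]
LOAD 2  -> [79, 79, 79]
SUB     -> [79, 0]
STORE 1 -> [79]
NEG     -> [-79]
PUSH -1 -> [-79, -1]
STORE 1 -> [-79]
PUSH 3  -> [-79, 3]
LT      -> [1]
LOAD 1  -> [1, -1]
DUP     -> [1, -1, -1]
MUL     -> [1, 1]
DUP     -> [1, 1, 1]
MUL     -> [1, 1]
SUB     -> [0]
LOAD 1  -> [0, -1]

-1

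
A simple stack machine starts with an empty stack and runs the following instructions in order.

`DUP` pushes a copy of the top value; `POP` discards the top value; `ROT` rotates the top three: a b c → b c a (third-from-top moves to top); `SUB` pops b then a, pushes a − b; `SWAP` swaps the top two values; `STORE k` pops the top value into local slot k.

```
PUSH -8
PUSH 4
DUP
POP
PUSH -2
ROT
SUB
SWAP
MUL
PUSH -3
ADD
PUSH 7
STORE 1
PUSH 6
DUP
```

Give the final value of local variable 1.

7

PUSH -8 -> [-8]
PUSH 4  -> [-8, 4]
DUP     -> [-8, 4, 4]
POP     -> [-8, 4]
PUSH -2 -> [-8, 4, -2]
ROT     -> [4, -2, -8]
SUB     -> [4, 6]
SWAP    -> [6, 4]
MUL     -> [24]
PUSH -3 -> [24, -3]
ADD     -> [21]
PUSH 7  -> [21, 7]
STORE 1 -> [21]
PUSH 6  -> [21, 6]
DUP     -> [21, 6, 6]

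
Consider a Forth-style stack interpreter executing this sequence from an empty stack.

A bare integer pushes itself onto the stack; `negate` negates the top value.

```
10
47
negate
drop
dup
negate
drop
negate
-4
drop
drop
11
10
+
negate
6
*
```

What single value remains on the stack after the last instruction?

10     → [10]
47     → [10, 47]
negate → [10, -47]
drop   → [10]
dup    → [10, 10]
negate → [10, -10]
drop   → [10]
negate → [-10]
-4     → [-10, -4]
drop   → [-10]
drop   → []
11     → [11]
10     → [11, 10]
+      → [21]
negate → [-21]
6      → [-21, 6]
*      → [-126]

-126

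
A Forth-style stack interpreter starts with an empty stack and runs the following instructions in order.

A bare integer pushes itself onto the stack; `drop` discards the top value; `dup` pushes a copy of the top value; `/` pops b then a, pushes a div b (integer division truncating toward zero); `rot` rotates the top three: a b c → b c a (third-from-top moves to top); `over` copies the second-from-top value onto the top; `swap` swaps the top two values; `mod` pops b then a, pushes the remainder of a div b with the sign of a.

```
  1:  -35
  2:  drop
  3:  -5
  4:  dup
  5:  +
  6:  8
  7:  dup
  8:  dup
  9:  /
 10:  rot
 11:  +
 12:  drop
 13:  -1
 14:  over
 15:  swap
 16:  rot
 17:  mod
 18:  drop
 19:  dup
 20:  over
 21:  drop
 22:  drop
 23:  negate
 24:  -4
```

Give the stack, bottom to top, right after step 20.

[8, 8, 8]

-35  : [-35]
drop : []
-5   : [-5]
dup  : [-5, -5]
+    : [-10]
8    : [-10, 8]
dup  : [-10, 8, 8]
dup  : [-10, 8, 8, 8]
/    : [-10, 8, 1]
rot  : [8, 1, -10]
+    : [8, -9]
drop : [8]
-1   : [8, -1]
over : [8, -1, 8]
swap : [8, 8, -1]
rot  : [8, -1, 8]
mod  : [8, -1]
drop : [8]
dup  : [8, 8]
over : [8, 8, 8]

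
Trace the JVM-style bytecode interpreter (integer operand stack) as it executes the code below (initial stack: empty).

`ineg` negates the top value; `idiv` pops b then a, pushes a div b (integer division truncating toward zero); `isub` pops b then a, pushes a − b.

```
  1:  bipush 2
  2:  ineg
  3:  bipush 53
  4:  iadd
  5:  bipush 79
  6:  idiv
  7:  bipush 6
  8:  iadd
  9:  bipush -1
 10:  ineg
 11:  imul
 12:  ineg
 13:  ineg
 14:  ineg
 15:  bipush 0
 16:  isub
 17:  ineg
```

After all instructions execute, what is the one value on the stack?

6

bipush 2   2
ineg       -2
bipush 53  -2 53
iadd       51
bipush 79  51 79
idiv       0
bipush 6   0 6
iadd       6
bipush -1  6 -1
ineg       6 1
imul       6
ineg       -6
ineg       6
ineg       -6
bipush 0   -6 0
isub       -6
ineg       6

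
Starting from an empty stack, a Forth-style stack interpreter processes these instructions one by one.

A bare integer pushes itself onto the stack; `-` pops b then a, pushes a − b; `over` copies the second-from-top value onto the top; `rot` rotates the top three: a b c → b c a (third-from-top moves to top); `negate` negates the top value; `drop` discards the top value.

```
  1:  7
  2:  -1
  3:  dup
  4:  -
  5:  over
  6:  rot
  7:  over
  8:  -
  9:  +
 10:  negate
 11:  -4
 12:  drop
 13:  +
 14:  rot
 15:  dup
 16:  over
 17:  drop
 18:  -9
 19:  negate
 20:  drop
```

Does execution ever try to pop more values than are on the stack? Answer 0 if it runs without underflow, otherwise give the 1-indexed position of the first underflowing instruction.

14

7      → [7]
-1     → [7, -1]
dup    → [7, -1, -1]
-      → [7, 0]
over   → [7, 0, 7]
rot    → [0, 7, 7]
over   → [0, 7, 7, 7]
-      → [0, 7, 0]
+      → [0, 7]
negate → [0, -7]
-4     → [0, -7, -4]
drop   → [0, -7]
+      → [-7]
rot  — needs 3 operands, stack has 1 → underflow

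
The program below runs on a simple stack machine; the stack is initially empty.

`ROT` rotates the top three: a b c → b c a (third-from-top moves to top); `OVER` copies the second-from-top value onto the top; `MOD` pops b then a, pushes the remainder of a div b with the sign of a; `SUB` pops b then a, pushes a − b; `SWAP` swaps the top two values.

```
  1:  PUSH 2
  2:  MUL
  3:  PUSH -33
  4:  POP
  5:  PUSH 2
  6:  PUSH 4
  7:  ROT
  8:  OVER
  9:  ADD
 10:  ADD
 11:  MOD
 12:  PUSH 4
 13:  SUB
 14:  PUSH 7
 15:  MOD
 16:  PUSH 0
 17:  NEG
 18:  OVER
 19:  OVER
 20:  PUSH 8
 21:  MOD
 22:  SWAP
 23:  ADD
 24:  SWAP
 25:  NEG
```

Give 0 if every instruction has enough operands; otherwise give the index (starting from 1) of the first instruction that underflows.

PUSH 2 → [2]
MUL  — needs 2 operands, stack has 1 → underflow

2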